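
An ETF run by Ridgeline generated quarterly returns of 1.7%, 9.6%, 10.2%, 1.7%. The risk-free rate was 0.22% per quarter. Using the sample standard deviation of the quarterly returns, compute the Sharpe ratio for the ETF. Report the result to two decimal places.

r̄ = (1.7 + 9.6 + 10.2 + 1.7) / 4 = 5.8000%
Σ(r − r̄)² = (1.7 − 5.8000)² + (9.6 − 5.8000)² + … = 67.4200
σ = √[67.4200 / 3] = 4.7406%
Sharpe = (r̄ − rf) / σ = (5.8000 − 0.22) / 4.7406 = 5.5800 / 4.7406 = 1.1771

1.18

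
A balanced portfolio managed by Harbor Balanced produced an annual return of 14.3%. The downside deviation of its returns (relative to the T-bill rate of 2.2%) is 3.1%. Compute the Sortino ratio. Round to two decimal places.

3.90

Sortino = (Rp − Rf) / σd = (14.3% − 2.2%) / 3.1% = 12.10% / 3.1% = 3.9032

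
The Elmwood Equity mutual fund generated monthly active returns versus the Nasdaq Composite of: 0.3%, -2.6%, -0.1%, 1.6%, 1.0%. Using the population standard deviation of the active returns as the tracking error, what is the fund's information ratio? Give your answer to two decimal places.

μ = (0.3 − 2.6 − 0.1 + 1.6 + 1) / 5 = 0.20 / 5 = 0.0400%
Population std dev = √[10.4120 / 5] = 1.4431%
IR = μ / tracking error = 0.0400 / 1.4431 = 0.0277

0.03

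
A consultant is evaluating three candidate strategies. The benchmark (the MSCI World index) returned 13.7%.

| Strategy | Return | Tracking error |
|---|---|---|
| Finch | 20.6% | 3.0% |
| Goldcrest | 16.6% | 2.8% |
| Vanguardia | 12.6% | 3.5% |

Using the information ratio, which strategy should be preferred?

Finch

Finch: IR = (20.6% − 13.7%) / 3.0% = 2.300
Goldcrest: IR = (16.6% − 13.7%) / 2.8% = 1.036
Vanguardia: IR = (12.6% − 13.7%) / 3.5% = -0.314
Highest: Finch (2.300).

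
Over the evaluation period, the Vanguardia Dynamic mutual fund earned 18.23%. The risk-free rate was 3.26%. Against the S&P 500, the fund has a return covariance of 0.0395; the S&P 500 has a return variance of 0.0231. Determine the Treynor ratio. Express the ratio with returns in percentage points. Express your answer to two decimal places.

β = Cov / Var = 0.0395 / 0.0231 = 1.7100
Treynor = (Rp − Rf) / β = (18.23% − 3.26%) / 1.7100 = 14.97 / 1.7100 = 8.7544

8.75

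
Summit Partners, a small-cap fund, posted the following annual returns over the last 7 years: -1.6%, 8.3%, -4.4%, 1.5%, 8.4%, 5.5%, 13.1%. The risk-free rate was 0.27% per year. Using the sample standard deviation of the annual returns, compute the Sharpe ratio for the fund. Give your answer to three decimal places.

0.667

Mean return r̄ = 30.80 / 7 = 4.4000%
Sample σ = √[Σ(r − r̄)² / 6] = √[229.9600 / 6] = √38.3267 = 6.1909%
Sharpe = (r̄ − rf) / σ = (4.4000 − 0.27) / 6.1909 = 4.1300 / 6.1909 = 0.6671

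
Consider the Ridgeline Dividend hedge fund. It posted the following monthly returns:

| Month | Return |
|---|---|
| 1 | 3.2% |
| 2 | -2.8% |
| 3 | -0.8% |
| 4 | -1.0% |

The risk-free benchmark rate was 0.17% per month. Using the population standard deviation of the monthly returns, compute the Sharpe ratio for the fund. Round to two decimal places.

-0.24

r̄ = (3.2 − 2.8 − 0.8 − 1) / 4 = -1.40 / 4 = -0.3500%
Σ(r − r̄)² = (3.2 − (-0.3500))² + (-2.8 − (-0.3500))² + (-0.8 − (-0.3500))² + … = 19.2300
σ = √[19.2300 / 4] = 2.1926%
Sharpe = (r̄ − rf) / σ = (-0.3500 − 0.17) / 2.1926 = -0.5200 / 2.1926 = -0.2372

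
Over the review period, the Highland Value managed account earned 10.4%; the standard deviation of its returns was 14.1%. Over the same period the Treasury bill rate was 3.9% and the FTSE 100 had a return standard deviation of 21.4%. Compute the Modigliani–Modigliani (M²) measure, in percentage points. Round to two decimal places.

13.77

Sharpe = (Rp − Rf) / σp = (10.4% − 3.9%) / 14.1% = 0.4610
M² = Rf + Sharpe × σm = 3.9% + 0.4610 × 21.4% = 13.7654%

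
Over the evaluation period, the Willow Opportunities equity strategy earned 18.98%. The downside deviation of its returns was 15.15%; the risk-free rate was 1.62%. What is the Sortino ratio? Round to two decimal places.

1.15

Sortino = (Rp − Rf) / σd = (18.98% − 1.62%) / 15.15% = 17.36% / 15.15% = 1.1459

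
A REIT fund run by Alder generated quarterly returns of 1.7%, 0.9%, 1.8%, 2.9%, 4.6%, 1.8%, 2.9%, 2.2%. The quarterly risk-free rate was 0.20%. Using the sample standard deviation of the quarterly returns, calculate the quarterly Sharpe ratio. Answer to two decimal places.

r̄ = (1.7 + 0.9 + 1.8 + 2.9 + 4.6 + 1.8 + 2.9 + 2.2) / 8 = 2.3500%
Σ(r − r̄)² = (1.7 − 2.3500)² + (0.9 − 2.3500)² + … = 8.8200
sample σ = √(8.8200 / 7) = √1.2600 = 1.1225%
Sharpe = (r̄ − rf) / σ = (2.3500 − 0.2) / 1.1225 = 2.1500 / 1.1225 = 1.9154

1.92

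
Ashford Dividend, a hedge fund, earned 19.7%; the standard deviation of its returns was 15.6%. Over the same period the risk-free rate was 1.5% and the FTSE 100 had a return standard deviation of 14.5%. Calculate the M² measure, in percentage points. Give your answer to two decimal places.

18.42

Sharpe = (Rp − Rf) / σp = (19.7% − 1.5%) / 15.6% = 1.1667
M² = Rf + Sharpe × σm = 1.5% + 1.1667 × 14.5% = 18.4172%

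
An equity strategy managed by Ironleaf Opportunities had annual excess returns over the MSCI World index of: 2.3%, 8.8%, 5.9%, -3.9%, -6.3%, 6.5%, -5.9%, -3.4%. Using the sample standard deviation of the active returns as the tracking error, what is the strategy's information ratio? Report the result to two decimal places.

0.08

r̄ = (2.3 + 8.8 + 5.9 − 3.9 − 6.3 + 6.5 − 5.9 − 3.4) / 8 = 4.00 / 8 = 0.5000%
Sample std dev = √[259.0600 / 7] = 6.0835%
IR = r̄ / tracking error = 0.5000 / 6.0835 = 0.0822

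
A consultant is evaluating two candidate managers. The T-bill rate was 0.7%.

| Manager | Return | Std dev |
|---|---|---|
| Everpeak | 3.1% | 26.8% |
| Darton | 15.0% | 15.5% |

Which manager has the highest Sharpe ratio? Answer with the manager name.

Everpeak: Sharpe ratio = (3.1% − 0.7%) / 26.8% = 0.090
Darton: Sharpe ratio = (15.0% − 0.7%) / 15.5% = 0.923
Highest: Darton (0.923).

Darton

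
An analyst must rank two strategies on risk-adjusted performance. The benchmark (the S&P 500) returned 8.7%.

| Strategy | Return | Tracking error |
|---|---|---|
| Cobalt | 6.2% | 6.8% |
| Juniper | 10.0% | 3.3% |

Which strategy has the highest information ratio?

Juniper

Cobalt: IR = (6.2% − 8.7%) / 6.8% = -0.368
Juniper: IR = (10.0% − 8.7%) / 3.3% = 0.394
Highest: Juniper (0.394).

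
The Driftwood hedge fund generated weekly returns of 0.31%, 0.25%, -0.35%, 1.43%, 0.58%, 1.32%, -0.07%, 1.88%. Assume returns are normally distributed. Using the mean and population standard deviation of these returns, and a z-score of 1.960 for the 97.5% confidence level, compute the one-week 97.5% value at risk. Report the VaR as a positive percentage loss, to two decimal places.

r̄ = (0.31 + 0.25 − 0.35 + 1.43 + 0.58 + 1.32 − 0.07 + 1.88) / 8 = 5.350 / 8 = 0.6688%
Σ(r − r̄)² = (0.31 − 0.6688)² + (0.25 − 0.6688)² + (-0.35 − 0.6688)² + … = 4.3663
σ = √[4.3663 / 8] = 0.7388%
VaR = −(r̄ − z·σ) = −(0.6688 − 1.960 × 0.7388) = −(-0.7792) = 0.7792%

0.78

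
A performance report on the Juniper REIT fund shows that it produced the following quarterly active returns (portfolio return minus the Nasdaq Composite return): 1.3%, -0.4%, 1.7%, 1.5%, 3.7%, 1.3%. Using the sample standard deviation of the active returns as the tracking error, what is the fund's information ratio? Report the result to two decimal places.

Mean return μ = 9.10 / 6 = 1.5167%
Σ(r − μ)² = (1.3 − 1.5167)² + (-0.4 − 1.5167)² + (1.7 − 1.5167)² + … = 8.5683
σ = √[8.5683 / 5] = 1.3091%
IR = μ / tracking error = 1.5167 / 1.3091 = 1.1586

1.16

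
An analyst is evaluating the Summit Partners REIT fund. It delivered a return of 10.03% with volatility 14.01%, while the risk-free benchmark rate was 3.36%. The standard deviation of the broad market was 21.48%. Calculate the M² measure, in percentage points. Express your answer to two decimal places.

Sharpe = (Rp − Rf) / σp = (10.03% − 3.36%) / 14.01% = 0.4761
M² = Rf + Sharpe × σm = 3.36% + 0.4761 × 21.48% = 13.5866%

13.59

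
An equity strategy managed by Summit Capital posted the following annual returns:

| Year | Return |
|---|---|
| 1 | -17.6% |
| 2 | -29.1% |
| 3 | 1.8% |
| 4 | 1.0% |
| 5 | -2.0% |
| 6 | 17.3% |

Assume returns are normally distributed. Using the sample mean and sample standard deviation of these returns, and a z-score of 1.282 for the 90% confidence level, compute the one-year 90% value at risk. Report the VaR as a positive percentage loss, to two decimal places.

25.66

μ = (-17.6 − 29.1 + 1.8 + 1 − 2 + 17.3) / 6 = -28.60 / 6 = -4.7667%
Sample std dev = √[1327.7733 / 5] = 16.2958%
VaR = −(μ − z·σ) = −(-4.7667 − 1.282 × 16.2958) = −(-25.6579) = 25.6579%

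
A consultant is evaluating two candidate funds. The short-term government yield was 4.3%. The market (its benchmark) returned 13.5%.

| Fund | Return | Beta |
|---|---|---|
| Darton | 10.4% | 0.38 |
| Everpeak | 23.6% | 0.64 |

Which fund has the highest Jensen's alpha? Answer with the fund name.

Darton: α = 10.4% − [4.3% + 0.38 × (13.5% − 4.3%)] = 2.604
Everpeak: α = 23.6% − [4.3% + 0.64 × (13.5% − 4.3%)] = 13.412
Highest: Everpeak (13.412).

Everpeak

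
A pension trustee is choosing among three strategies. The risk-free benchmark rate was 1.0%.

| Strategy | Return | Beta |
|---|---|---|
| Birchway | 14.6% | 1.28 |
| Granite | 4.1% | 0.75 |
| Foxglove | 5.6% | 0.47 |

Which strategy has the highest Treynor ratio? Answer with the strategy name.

Birchway: Treynor = (14.6% − 1.0%) / 1.28 = 10.625
Granite: Treynor = (4.1% − 1.0%) / 0.75 = 4.133
Foxglove: Treynor = (5.6% − 1.0%) / 0.47 = 9.787
Highest: Birchway (10.625).

Birchway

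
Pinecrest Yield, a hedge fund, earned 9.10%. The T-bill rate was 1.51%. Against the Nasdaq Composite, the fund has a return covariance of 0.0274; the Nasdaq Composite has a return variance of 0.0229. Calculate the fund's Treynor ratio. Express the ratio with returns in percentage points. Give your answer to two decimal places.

6.34

β = Cov / Var = 0.0274 / 0.0229 = 1.1965
Treynor = (Rp − Rf) / β = (9.10% − 1.51%) / 1.1965 = 7.59 / 1.1965 = 6.3435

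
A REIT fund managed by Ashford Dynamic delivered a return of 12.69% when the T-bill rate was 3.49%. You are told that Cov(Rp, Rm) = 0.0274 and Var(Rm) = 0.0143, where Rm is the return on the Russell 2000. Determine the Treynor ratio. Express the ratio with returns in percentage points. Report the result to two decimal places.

4.80

β = Cov / Var = 0.0274 / 0.0143 = 1.9161
Treynor = (Rp − Rf) / β = (12.69% − 3.49%) / 1.9161 = 9.20 / 1.9161 = 4.8014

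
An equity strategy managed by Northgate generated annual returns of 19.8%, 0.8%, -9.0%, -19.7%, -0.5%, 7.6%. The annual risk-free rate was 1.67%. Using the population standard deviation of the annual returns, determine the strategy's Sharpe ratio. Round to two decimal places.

-0.15

r̄ = (19.8 + 0.8 − 9 − 19.7 − 0.5 + 7.6) / 6 = -1.00 / 6 = -0.1667%
Σ(r − r̄)² = 919.6133; population σ = √(919.6133/6) = 12.3802%
Sharpe = (r̄ − rf) / σ = (-0.1667 − 1.67) / 12.3802 = -1.8367 / 12.3802 = -0.1484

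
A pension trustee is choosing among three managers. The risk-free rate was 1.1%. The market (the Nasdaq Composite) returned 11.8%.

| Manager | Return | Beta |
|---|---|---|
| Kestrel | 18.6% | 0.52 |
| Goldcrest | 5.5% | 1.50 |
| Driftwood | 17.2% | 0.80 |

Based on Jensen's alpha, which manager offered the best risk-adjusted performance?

Kestrel: α = 18.6% − [1.1% + 0.52 × (11.8% − 1.1%)] = 11.936
Goldcrest: α = 5.5% − [1.1% + 1.50 × (11.8% − 1.1%)] = -11.650
Driftwood: α = 17.2% − [1.1% + 0.80 × (11.8% − 1.1%)] = 7.540
Highest: Kestrel (11.936).

Kestrel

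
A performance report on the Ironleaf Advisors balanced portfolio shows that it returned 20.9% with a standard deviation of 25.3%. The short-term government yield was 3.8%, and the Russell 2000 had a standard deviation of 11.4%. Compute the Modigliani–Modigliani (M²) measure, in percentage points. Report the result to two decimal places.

11.51

Sharpe = (Rp − Rf) / σp = (20.9% − 3.8%) / 25.3% = 0.6759
M² = Rf + Sharpe × σm = 3.8% + 0.6759 × 11.4% = 11.5053%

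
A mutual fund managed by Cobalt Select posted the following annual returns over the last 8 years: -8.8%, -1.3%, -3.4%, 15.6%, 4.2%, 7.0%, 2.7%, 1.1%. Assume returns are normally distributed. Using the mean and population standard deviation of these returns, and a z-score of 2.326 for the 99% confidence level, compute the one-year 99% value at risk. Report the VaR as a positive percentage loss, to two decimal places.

13.74

Mean return r̄ = 17.10 / 8 = 2.1375%
Population std dev = √[372.6388 / 8] = 6.8249%
VaR = −(r̄ − z·σ) = −(2.1375 − 2.326 × 6.8249) = −(-13.7372) = 13.7372%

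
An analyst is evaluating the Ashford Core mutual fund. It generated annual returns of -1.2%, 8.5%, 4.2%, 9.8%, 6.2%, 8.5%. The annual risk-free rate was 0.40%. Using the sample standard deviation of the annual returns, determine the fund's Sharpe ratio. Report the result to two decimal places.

Mean return r̄ = 36.00 / 6 = 6.0000%
Σ(r − r̄)² = (-1.2 − 6.0000)² + (8.5 − 6.0000)² + … = 82.0600
sample σ = √(82.0600 / 5) = √16.4120 = 4.0512%
Sharpe = (r̄ − rf) / σ = (6.0000 − 0.4) / 4.0512 = 5.6000 / 4.0512 = 1.3823

1.38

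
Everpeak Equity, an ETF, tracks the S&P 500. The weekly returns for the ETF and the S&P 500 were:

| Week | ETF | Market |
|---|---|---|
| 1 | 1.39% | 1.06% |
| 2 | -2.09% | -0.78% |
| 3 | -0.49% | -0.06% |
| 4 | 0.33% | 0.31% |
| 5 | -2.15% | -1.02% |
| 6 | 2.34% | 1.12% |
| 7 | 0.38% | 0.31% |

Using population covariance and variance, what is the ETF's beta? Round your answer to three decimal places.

2.003

r̄p = -0.0414%,  r̄m = 0.1343%
Cov = Σ(rp − r̄p)(rm − r̄m) / 7 = 1.1723
Var(rm) = Σ(rm − r̄m)² / 7 = 0.5852
β = Cov / Var = 1.1723 / 0.5852 = 2.0032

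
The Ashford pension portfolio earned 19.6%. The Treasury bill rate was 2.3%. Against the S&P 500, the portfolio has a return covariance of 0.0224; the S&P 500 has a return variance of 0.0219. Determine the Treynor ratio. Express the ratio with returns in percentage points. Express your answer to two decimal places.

β = Cov / Var = 0.0224 / 0.0219 = 1.0228
Treynor = (Rp − Rf) / β = (19.6% − 2.3%) / 1.0228 = 17.30 / 1.0228 = 16.9144

16.91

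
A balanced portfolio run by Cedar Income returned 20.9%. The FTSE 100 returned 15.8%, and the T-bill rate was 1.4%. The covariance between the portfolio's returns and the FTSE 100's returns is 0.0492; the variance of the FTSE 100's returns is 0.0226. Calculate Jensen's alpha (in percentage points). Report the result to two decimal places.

β = Cov / Var = 0.0492 / 0.0226 = 2.1770
E[R] = Rf + β(Rm − Rf) = 1.4% + 2.1770 × (15.8% − 1.4%) = 32.7488%
α = Rp − E[R] = 20.9% − 32.7488% = -11.8488

-11.85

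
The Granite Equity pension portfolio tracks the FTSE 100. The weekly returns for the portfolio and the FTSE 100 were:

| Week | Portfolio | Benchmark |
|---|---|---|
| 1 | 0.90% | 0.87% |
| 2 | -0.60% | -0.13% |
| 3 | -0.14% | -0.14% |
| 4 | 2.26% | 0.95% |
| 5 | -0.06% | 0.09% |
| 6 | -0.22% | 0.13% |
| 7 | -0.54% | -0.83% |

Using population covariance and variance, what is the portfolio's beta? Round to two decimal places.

1.41

r̄p = 0.2286%,  r̄m = 0.1343%
Cov = Σ(rp − r̄p)(rm − r̄m) / 7 = 0.4610
Var(rm) = Σ(rm − r̄m)² / 7 = 0.3262
β = Cov / Var = 0.4610 / 0.3262 = 1.4132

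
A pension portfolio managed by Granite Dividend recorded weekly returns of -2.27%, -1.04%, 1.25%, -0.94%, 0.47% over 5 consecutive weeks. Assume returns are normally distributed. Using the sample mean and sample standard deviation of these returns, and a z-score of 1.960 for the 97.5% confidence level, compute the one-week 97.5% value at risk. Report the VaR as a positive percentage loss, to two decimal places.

r̄ = (-2.27 − 1.04 + 1.25 − 0.94 + 0.47) / 5 = -0.5060%
Sample std dev = √[7.6213 / 4] = 1.3803%
VaR = −(r̄ − z·σ) = −(-0.5060 − 1.960 × 1.3803) = −(-3.2114) = 3.2114%

3.21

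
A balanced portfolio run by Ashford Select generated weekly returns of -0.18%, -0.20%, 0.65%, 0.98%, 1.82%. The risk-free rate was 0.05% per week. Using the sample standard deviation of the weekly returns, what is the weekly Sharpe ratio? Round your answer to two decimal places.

Mean return r̄ = 3.070 / 5 = 0.6140%
Sample std dev = √[2.8827 / 4] = 0.8489%
Sharpe = (r̄ − rf) / σ = (0.6140 − 0.05) / 0.8489 = 0.5640 / 0.8489 = 0.6644

0.66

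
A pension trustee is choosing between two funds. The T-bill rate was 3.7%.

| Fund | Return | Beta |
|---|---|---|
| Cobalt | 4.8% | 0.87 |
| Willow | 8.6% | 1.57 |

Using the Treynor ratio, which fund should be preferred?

Willow

Cobalt: Treynor = (4.8% − 3.7%) / 0.87 = 1.264
Willow: Treynor = (8.6% − 3.7%) / 1.57 = 3.121
Highest: Willow (3.121).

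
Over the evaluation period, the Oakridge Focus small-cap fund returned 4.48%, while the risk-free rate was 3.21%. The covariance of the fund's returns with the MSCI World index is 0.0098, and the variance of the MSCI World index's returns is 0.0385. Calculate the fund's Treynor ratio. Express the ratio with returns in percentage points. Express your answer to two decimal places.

4.99

β = Cov / Var = 0.0098 / 0.0385 = 0.2545
Treynor = (Rp − Rf) / β = (4.48% − 3.21%) / 0.2545 = 1.27 / 0.2545 = 4.9902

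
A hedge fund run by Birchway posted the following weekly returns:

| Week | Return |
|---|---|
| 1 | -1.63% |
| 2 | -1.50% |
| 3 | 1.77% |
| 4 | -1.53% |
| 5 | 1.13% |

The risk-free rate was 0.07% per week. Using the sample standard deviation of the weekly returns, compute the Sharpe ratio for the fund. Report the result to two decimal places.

μ = (-1.63 − 1.5 + 1.77 − 1.53 + 1.13) / 5 = -0.3520%
Σ(r − μ)² = (-1.63 − (-0.3520))² + (-1.5 − (-0.3520))² + (1.77 − (-0.3520))² + … = 11.0381
sample σ = √(11.0381 / 4) = √2.7595 = 1.6612%
Sharpe = (μ − rf) / σ = (-0.3520 − 0.07) / 1.6612 = -0.4220 / 1.6612 = -0.2540

-0.25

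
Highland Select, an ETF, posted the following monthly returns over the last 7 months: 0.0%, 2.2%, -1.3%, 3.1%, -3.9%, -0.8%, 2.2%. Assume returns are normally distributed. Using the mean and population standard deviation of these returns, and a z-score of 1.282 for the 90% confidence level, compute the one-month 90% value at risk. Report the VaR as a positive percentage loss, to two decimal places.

2.71

μ = (0 + 2.2 − 1.3 + 3.1 − 3.9 − 0.8 + 2.2) / 7 = 0.2143%
Population σ = √[Σ(r − μ)² / 7] = √[36.5086 / 7] = √5.2155 = 2.2837%
VaR = −(μ − z·σ) = −(0.2143 − 1.282 × 2.2837) = −(-2.7134) = 2.7134%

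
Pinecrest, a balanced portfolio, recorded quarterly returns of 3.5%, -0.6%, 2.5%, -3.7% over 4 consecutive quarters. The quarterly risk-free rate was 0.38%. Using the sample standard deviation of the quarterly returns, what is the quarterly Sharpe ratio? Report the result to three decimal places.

0.014

Mean return r̄ = 1.70 / 4 = 0.4250%
Sample std dev = √[31.8275 / 3] = 3.2572%
Sharpe = (r̄ − rf) / σ = (0.4250 − 0.38) / 3.2572 = 0.0450 / 3.2572 = 0.0138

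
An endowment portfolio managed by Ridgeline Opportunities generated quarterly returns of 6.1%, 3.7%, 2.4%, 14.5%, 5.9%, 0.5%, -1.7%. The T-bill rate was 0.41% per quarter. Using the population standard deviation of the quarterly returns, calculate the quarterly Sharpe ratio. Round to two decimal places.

0.84

Mean return r̄ = 31.40 / 7 = 4.4857%
Σ(r − r̄)² = (6.1 − 4.4857)² + (3.7 − 4.4857)² + … = 164.0086
σ = √[164.0086 / 7] = 4.8404%
Sharpe = (r̄ − rf) / σ = (4.4857 − 0.41) / 4.8404 = 4.0757 / 4.8404 = 0.8420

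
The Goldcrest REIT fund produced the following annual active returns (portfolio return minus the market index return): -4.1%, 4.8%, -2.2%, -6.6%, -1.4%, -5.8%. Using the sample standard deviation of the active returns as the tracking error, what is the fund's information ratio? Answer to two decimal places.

-0.62

μ = (-4.1 + 4.8 − 2.2 − 6.6 − 1.4 − 5.8) / 6 = -2.5500%
Σ(r − μ)² = 84.8350; sample σ = √(84.8350/5) = 4.1191%
IR = μ / tracking error = -2.5500 / 4.1191 = -0.6191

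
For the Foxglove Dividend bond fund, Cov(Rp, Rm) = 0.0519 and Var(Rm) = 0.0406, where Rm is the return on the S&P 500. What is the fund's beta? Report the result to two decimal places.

1.28

β = Cov(Rp, Rm) / Var(Rm) = 0.0519 / 0.0406 = 1.2783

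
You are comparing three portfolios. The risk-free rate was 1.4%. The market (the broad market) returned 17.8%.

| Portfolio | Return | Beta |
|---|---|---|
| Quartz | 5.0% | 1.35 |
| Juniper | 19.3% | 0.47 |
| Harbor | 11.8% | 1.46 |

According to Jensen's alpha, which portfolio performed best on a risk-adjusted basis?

Juniper

Quartz: α = 5.0% − [1.4% + 1.35 × (17.8% − 1.4%)] = -18.540
Juniper: α = 19.3% − [1.4% + 0.47 × (17.8% − 1.4%)] = 10.192
Harbor: α = 11.8% − [1.4% + 1.46 × (17.8% − 1.4%)] = -13.544
Highest: Juniper (10.192).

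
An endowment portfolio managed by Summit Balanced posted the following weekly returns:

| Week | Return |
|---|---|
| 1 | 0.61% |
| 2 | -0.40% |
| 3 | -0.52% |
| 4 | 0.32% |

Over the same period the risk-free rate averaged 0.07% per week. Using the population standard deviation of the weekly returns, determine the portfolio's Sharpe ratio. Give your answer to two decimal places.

Mean return r̄ = 0.010 / 4 = 0.0025%
Population σ = √[Σ(r − r̄)² / 4] = √[0.9049 / 4] = √0.2262 = 0.4756%
Sharpe = (r̄ − rf) / σ = (0.0025 − 0.07) / 0.4756 = -0.0675 / 0.4756 = -0.1419

-0.14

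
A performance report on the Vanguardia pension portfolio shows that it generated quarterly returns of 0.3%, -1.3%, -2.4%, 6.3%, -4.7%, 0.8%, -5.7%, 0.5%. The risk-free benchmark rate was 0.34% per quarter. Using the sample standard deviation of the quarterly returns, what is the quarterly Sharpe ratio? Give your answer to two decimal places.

r̄ = (0.3 − 1.3 − 2.4 + 6.3 − 4.7 + 0.8 − 5.7 + 0.5) / 8 = -0.7750%
Sample σ = √[Σ(r − r̄)² / 7] = √[97.8950 / 7] = √13.9850 = 3.7397%
Sharpe = (r̄ − rf) / σ = (-0.7750 − 0.34) / 3.7397 = -1.1150 / 3.7397 = -0.2982

-0.30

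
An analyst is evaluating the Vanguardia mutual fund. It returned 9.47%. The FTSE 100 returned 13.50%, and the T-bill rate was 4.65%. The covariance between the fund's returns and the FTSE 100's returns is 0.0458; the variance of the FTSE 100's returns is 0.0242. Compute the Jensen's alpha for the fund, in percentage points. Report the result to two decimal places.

β = Cov / Var = 0.0458 / 0.0242 = 1.8926
E[R] = Rf + β(Rm − Rf) = 4.65% + 1.8926 × (13.50% − 4.65%) = 21.3995%
α = Rp − E[R] = 9.47% − 21.3995% = -11.9295

-11.93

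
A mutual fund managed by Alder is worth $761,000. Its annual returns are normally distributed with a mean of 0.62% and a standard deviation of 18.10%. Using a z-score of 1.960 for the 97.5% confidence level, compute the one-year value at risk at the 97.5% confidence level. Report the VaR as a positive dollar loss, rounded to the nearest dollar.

Return at the 97.5% tail: μ − z·σ = 0.62% − 1.960 × 18.10% = 0.62 − 35.4760 = -34.8560%
VaR = −(-34.8560%) × $761,000 = 34.8560% × $761,000 = $265,254

$265,254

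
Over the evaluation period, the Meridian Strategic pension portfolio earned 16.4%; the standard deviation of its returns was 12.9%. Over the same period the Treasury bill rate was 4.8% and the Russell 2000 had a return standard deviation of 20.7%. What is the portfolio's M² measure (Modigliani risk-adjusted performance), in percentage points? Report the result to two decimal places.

23.41

Sharpe = (Rp − Rf) / σp = (16.4% − 4.8%) / 12.9% = 0.8992
M² = Rf + Sharpe × σm = 4.8% + 0.8992 × 20.7% = 23.4134%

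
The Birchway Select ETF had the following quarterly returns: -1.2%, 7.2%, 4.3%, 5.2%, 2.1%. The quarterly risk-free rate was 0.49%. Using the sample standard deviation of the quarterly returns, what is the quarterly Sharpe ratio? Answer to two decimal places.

0.94

r̄ = (-1.2 + 7.2 + 4.3 + 5.2 + 2.1) / 5 = 17.60 / 5 = 3.5200%
Sample std dev = √[41.2680 / 4] = 3.2120%
Sharpe = (r̄ − rf) / σ = (3.5200 − 0.49) / 3.2120 = 3.0300 / 3.2120 = 0.9433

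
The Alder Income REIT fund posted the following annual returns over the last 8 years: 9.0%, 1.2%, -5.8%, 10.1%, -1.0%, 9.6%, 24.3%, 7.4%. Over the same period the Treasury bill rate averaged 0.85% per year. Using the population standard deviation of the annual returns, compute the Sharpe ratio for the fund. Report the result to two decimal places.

0.70

μ = (9 + 1.2 − 5.8 + 10.1 − 1 + 9.6 + 24.3 + 7.4) / 8 = 54.80 / 8 = 6.8500%
Population std dev = √[581.1200 / 8] = 8.5229%
Sharpe = (μ − rf) / σ = (6.8500 − 0.85) / 8.5229 = 6.0000 / 8.5229 = 0.7040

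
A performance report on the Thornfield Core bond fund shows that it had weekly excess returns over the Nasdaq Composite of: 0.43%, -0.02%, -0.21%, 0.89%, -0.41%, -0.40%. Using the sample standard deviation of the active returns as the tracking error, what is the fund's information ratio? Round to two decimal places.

r̄ = (0.43 − 0.02 − 0.21 + 0.89 − 0.41 − 0.4) / 6 = 0.0467%
Σ(r − r̄)² = (0.43 − 0.0467)² + (-0.02 − 0.0467)² + … = 1.3365
sample σ = √(1.3365 / 5) = √0.2673 = 0.5170%
IR = r̄ / tracking error = 0.0467 / 0.5170 = 0.0903

0.09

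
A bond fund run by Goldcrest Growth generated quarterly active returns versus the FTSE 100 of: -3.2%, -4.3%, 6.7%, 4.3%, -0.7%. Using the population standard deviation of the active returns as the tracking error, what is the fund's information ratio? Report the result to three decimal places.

μ = (-3.2 − 4.3 + 6.7 + 4.3 − 0.7) / 5 = 2.80 / 5 = 0.5600%
Σ(r − μ)² = (-3.2 − 0.5600)² + (-4.3 − 0.5600)² + (6.7 − 0.5600)² + … = 91.0320
population σ = √(91.0320 / 5) = √18.2064 = 4.2669%
IR = μ / tracking error = 0.5600 / 4.2669 = 0.1312

0.131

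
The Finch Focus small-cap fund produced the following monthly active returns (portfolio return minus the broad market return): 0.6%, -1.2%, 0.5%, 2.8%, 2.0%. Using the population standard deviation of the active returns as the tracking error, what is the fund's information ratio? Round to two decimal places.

0.68

r̄ = (0.6 − 1.2 + 0.5 + 2.8 + 2) / 5 = 4.70 / 5 = 0.9400%
Population std dev = √[9.4720 / 5] = 1.3764%
IR = r̄ / tracking error = 0.9400 / 1.3764 = 0.6829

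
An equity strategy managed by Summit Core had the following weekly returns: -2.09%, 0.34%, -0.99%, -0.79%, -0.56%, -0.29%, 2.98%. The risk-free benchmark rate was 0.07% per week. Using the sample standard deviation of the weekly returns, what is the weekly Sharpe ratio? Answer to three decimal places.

-0.170

μ = (-2.09 + 0.34 − 0.99 − 0.79 − 0.56 − 0.29 + 2.98) / 7 = -0.2000%
Sample σ = √[Σ(r − μ)² / 6] = √[15.0860 / 6] = √2.5143 = 1.5857%
Sharpe = (μ − rf) / σ = (-0.2000 − 0.07) / 1.5857 = -0.2700 / 1.5857 = -0.1703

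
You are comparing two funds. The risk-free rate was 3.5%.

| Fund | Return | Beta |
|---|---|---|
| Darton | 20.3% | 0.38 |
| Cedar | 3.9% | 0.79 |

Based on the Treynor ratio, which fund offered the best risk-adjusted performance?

Darton

Darton: Treynor = (20.3% − 3.5%) / 0.38 = 44.211
Cedar: Treynor = (3.9% − 3.5%) / 0.79 = 0.506
Highest: Darton (44.211).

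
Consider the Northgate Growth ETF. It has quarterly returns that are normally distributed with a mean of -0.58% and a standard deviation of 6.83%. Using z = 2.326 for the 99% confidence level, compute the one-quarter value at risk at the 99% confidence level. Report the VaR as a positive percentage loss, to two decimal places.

16.47

VaR (as % loss) = −(μ − z·σ) = −(-0.58% − 2.326 × 6.83%) = −(-16.46658%) = 16.46658%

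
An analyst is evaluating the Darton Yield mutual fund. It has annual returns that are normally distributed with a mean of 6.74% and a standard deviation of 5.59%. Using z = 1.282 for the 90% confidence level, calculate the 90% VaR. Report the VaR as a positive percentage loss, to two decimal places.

VaR (as % loss) = −(μ − z·σ) = −(6.74% − 1.282 × 5.59%) = −(-0.42638%) = 0.42638%

0.43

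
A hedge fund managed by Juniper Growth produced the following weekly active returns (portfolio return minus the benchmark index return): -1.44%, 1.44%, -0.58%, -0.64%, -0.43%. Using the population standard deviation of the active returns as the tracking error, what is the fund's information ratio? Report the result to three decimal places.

Mean return r̄ = -1.650 / 5 = -0.3300%
Σ(r − r̄)² = (-1.44 − (-0.3300))² + (1.44 − (-0.3300))² + (-0.58 − (-0.3300))² + … = 4.5336
population σ = √(4.5336 / 5) = √0.9067 = 0.9522%
IR = r̄ / tracking error = -0.3300 / 0.9522 = -0.3466

-0.347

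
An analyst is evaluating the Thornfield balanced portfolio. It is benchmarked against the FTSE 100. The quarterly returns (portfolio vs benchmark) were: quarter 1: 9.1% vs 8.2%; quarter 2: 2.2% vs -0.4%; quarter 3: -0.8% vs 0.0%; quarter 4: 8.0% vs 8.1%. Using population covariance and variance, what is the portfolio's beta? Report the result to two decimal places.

0.93

r̄p = 4.6250%,  r̄m = 3.9750%
Cov = Σ(rp − r̄p)(rm − r̄m) / 4 = 16.2506
Var(rm) = Σ(rm − r̄m)² / 4 = 17.4519
β = Cov / Var = 16.2506 / 17.4519 = 0.9312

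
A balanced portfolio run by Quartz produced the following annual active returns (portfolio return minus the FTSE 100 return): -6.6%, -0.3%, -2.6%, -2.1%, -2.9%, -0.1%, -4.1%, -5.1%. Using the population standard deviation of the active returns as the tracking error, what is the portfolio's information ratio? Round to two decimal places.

μ = (-6.6 − 0.3 − 2.6 − 2.1 − 2.9 − 0.1 − 4.1 − 5.1) / 8 = -2.9750%
Population std dev = √[35.2550 / 8] = 2.0993%
IR = μ / tracking error = -2.9750 / 2.0993 = -1.4171

-1.42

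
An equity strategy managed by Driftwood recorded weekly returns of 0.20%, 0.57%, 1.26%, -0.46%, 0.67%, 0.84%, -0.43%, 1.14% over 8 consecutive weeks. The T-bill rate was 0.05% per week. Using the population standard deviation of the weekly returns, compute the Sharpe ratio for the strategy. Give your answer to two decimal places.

r̄ = (0.2 + 0.57 + 1.26 − 0.46 + 0.67 + 0.84 − 0.43 + 1.14) / 8 = 3.790 / 8 = 0.4738%
Population std dev = √[3.0076 / 8] = 0.6131%
Sharpe = (r̄ − rf) / σ = (0.4738 − 0.05) / 0.6131 = 0.4238 / 0.6131 = 0.6912

0.69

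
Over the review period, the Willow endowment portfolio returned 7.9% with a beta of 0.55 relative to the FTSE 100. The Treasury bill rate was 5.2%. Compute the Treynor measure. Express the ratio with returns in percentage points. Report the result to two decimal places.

Treynor = (Rp − Rf) / β = (7.9% − 5.2%) / 0.55 = 2.70 / 0.55 = 4.9091

4.91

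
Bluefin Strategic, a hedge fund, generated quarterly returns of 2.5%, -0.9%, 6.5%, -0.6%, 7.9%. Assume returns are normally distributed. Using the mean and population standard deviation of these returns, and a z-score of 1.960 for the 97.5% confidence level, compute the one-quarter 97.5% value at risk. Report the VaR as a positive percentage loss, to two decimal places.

Mean return r̄ = 15.40 / 5 = 3.0800%
Population σ = √[Σ(r − r̄)² / 5] = √[64.6480 / 5] = √12.9296 = 3.5958%
VaR = −(r̄ − z·σ) = −(3.0800 − 1.960 × 3.5958) = −(-3.9678) = 3.9678%

3.97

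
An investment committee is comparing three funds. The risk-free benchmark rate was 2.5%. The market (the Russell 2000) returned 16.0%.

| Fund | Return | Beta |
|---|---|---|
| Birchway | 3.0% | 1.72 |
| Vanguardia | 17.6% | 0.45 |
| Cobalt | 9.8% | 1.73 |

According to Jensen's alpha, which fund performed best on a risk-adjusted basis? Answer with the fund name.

Vanguardia

Birchway: α = 3.0% − [2.5% + 1.72 × (16.0% − 2.5%)] = -22.720
Vanguardia: α = 17.6% − [2.5% + 0.45 × (16.0% − 2.5%)] = 9.025
Cobalt: α = 9.8% − [2.5% + 1.73 × (16.0% − 2.5%)] = -16.055
Highest: Vanguardia (9.025).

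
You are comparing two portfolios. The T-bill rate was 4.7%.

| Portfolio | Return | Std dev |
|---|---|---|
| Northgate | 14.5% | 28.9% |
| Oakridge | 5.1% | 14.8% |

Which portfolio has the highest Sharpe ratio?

Northgate

Northgate: Sharpe ratio = (14.5% − 4.7%) / 28.9% = 0.339
Oakridge: Sharpe ratio = (5.1% − 4.7%) / 14.8% = 0.027
Highest: Northgate (0.339).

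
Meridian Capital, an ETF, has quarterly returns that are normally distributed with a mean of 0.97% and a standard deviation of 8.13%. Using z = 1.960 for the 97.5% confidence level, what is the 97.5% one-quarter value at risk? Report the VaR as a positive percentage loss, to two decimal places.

14.96

VaR (as % loss) = −(μ − z·σ) = −(0.97% − 1.960 × 8.13%) = −(-14.9648%) = 14.9648%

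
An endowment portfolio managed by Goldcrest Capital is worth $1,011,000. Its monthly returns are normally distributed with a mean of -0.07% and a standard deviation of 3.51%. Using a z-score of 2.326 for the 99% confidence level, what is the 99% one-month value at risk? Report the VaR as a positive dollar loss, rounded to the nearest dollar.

Return at the 99% tail: μ − z·σ = -0.07% − 2.326 × 3.51% = -0.07 − 8.16426 = -8.23426%
VaR = −(-8.23426%) × $1,011,000 = 8.23426% × $1,011,000 = $83,248

$83,248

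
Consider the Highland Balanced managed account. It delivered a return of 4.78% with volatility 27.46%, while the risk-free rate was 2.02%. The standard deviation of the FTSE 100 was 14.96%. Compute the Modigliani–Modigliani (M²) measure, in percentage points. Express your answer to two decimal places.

Sharpe = (Rp − Rf) / σp = (4.78% − 2.02%) / 27.46% = 0.1005
M² = Rf + Sharpe × σm = 2.02% + 0.1005 × 14.96% = 3.5235%

3.52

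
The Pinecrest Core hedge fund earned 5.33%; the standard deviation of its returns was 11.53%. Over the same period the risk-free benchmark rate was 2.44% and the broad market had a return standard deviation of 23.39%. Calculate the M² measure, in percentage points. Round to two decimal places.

Sharpe = (Rp − Rf) / σp = (5.33% − 2.44%) / 11.53% = 0.2507
M² = Rf + Sharpe × σm = 2.44% + 0.2507 × 23.39% = 8.3039%

8.30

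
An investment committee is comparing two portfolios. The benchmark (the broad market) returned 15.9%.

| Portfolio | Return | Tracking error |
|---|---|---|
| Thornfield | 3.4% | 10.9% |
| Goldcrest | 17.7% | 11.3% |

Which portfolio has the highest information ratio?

Thornfield: IR = (3.4% − 15.9%) / 10.9% = -1.147
Goldcrest: IR = (17.7% − 15.9%) / 11.3% = 0.159
Highest: Goldcrest (0.159).

Goldcrest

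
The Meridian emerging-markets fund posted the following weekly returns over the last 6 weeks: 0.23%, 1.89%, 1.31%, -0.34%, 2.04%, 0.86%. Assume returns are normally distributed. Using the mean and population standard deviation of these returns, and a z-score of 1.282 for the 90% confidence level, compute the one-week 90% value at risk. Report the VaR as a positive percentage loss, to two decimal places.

0.10

r̄ = (0.23 + 1.89 + 1.31 − 0.34 + 2.04 + 0.86) / 6 = 0.9983%
Σ(r − r̄)² = 4.3779; population σ = √(4.3779/6) = 0.8542%
VaR = −(r̄ − z·σ) = −(0.9983 − 1.282 × 0.8542) = −(-0.0968) = 0.0968%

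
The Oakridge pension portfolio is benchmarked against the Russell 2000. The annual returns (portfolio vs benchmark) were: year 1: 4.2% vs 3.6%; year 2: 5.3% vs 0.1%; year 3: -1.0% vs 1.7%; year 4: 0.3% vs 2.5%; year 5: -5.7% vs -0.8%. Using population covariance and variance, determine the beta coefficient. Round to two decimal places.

r̄p = 0.6200%,  r̄m = 1.4200%
Cov = Σ(rp − r̄p)(rm − r̄m) / 5 = 2.9716
Var(rm) = Σ(rm − r̄m)² / 5 = 2.5336
β = Cov / Var = 2.9716 / 2.5336 = 1.1729

1.17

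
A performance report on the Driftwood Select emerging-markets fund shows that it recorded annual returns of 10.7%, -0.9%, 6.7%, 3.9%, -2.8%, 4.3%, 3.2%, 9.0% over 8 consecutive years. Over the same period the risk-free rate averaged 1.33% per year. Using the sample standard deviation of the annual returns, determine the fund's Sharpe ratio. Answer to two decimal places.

Mean return μ = 34.10 / 8 = 4.2625%
Σ(r − μ)² = (10.7 − 4.2625)² + (-0.9 − 4.2625)² + (6.7 − 4.2625)² + … = 147.6188
sample σ = √(147.6188 / 7) = √21.0884 = 4.5922%
Sharpe = (μ − rf) / σ = (4.2625 − 1.33) / 4.5922 = 2.9325 / 4.5922 = 0.6386

0.64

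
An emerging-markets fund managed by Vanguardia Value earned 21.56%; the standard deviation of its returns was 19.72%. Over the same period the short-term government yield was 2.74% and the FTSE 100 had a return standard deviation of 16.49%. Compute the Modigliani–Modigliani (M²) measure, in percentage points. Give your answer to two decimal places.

Sharpe = (Rp − Rf) / σp = (21.56% − 2.74%) / 19.72% = 0.9544
M² = Rf + Sharpe × σm = 2.74% + 0.9544 × 16.49% = 18.4781%

18.48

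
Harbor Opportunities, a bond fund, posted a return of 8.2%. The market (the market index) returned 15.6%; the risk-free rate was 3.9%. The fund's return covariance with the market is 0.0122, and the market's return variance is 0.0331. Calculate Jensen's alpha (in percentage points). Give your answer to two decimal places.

β = Cov / Var = 0.0122 / 0.0331 = 0.3686
E[R] = Rf + β(Rm − Rf) = 3.9% + 0.3686 × (15.6% − 3.9%) = 8.2126%
α = Rp − E[R] = 8.2% − 8.2126% = -0.0126

-0.01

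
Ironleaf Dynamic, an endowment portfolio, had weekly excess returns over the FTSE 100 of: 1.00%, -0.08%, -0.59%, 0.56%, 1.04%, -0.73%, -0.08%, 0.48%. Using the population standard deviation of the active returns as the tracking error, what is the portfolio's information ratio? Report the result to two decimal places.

r̄ = (1 − 0.08 − 0.59 + 0.56 + 1.04 − 0.73 − 0.08 + 0.48) / 8 = 1.600 / 8 = 0.2000%
Population σ = √[Σ(r − r̄)² / 8] = √[3.1994 / 8] = √0.3999 = 0.6324%
IR = r̄ / tracking error = 0.2000 / 0.6324 = 0.3163

0.32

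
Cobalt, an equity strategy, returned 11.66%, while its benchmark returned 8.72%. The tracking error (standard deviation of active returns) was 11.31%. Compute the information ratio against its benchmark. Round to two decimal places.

IR = (Rp − Rb) / TE = (11.66% − 8.72%) / 11.31% = 2.94% / 11.31% = 0.2599

0.26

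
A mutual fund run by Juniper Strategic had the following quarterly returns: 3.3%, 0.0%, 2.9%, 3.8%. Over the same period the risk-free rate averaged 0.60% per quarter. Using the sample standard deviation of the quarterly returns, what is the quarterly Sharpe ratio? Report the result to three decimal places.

Mean return r̄ = 10.00 / 4 = 2.5000%
Sample σ = √[Σ(r − r̄)² / 3] = √[8.7400 / 3] = √2.9133 = 1.7068%
Sharpe = (r̄ − rf) / σ = (2.5000 − 0.6) / 1.7068 = 1.9000 / 1.7068 = 1.1132

1.113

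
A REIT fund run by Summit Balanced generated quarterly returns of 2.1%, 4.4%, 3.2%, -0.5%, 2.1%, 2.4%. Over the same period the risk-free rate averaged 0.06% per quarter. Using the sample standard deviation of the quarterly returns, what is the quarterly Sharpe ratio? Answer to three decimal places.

1.371

r̄ = (2.1 + 4.4 + 3.2 − 0.5 + 2.1 + 2.4) / 6 = 13.70 / 6 = 2.2833%
Σ(r − r̄)² = (2.1 − 2.2833)² + (4.4 − 2.2833)² + … = 13.1483
σ = √[13.1483 / 5] = 1.6216%
Sharpe = (r̄ − rf) / σ = (2.2833 − 0.06) / 1.6216 = 2.2233 / 1.6216 = 1.3711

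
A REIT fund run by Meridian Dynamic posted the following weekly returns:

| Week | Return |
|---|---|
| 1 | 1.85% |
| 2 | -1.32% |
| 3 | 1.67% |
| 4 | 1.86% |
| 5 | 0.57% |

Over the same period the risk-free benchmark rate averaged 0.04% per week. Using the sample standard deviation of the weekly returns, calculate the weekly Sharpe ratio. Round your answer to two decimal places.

Mean return r̄ = 4.630 / 5 = 0.9260%
Σ(r − r̄)² = (1.85 − 0.9260)² + (-1.32 − 0.9260)² + (1.67 − 0.9260)² + … = 7.4509
sample σ = √(7.4509 / 4) = √1.8627 = 1.3648%
Sharpe = (r̄ − rf) / σ = (0.9260 − 0.04) / 1.3648 = 0.8860 / 1.3648 = 0.6492

0.65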